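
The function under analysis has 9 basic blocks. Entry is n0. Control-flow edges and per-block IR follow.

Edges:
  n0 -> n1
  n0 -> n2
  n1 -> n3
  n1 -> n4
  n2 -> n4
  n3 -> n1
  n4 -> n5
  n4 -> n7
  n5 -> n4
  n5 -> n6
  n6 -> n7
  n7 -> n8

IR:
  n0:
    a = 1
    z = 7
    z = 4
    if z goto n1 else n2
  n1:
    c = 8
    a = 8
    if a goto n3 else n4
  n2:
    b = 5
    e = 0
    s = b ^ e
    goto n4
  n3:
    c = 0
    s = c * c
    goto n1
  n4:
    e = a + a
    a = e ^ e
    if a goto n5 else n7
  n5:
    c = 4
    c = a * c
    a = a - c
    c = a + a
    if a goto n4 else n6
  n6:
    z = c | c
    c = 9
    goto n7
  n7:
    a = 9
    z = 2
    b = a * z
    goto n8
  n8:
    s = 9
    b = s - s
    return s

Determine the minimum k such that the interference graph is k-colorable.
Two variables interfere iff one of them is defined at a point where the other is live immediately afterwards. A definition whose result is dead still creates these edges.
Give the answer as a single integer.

Block summaries:
  n0: def={a,z} ue=∅
  n1: def={a,c} ue=∅
  n2: def={b,e,s} ue=∅
  n3: def={c,s} ue=∅
  n4: def={a,e} ue={a}
  n5: def={a,c} ue={a}
  n6: def={c,z} ue={c}
  n7: def={a,b,z} ue=∅
  n8: def={b,s} ue=∅

Live sets:
  n0 li=∅ lo={a}
  n1 li=∅ lo={a}
  n2 li={a} lo={a}
  n3 li=∅ lo=∅
  n4 li={a} lo={a}
  n5 li={a} lo={a,c}
  n6 li={c} lo=∅
  n7 li=∅ lo=∅
  n8 li=∅ lo=∅

Interfere edges:
  a — {b,c,e,s,z}
  b — {a,e,s}
  c — {a}
  e — {a,b}
  s — {a,b}
  z — {a}

Registers:
  lower bound: {a,b,e} mutually conflict ⇒ χ ≥ 3
  3-colouring: c0={a}  c1={b,c,z}  c2={e,s}
  χ = 3

Answer: 3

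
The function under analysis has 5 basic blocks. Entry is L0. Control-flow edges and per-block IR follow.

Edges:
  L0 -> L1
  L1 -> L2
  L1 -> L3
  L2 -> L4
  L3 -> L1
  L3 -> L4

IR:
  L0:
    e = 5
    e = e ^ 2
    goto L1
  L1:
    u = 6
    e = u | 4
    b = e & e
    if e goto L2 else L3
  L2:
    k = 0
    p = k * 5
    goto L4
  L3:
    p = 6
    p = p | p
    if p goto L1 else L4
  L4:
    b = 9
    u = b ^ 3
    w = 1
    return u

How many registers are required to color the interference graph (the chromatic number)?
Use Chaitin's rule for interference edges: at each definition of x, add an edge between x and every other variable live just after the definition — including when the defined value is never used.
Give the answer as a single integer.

Answer: 2

Working:
Block summaries:
  L0 def {e} use ∅
  L1 def {b,e,u} use ∅
  L2 def {k,p} use ∅
  L3 def {p} use ∅
  L4 def {b,u,w} use ∅

Backward fixpoint:
  live L0: ∅→∅
  live L1: ∅→∅
  live L2: ∅→∅
  live L3: ∅→∅
  live L4: ∅→∅

Conflict graph:
  b — {e}
  e — {b}
  k — ∅
  p — ∅
  u — {w}
  w — {u}

Colouring:
  {b,e} pairwise interfere (2-clique) ⇒ χ ≥ 2
  2-colouring: R0={b,k,p,u}  R1={e,w}
  χ = 2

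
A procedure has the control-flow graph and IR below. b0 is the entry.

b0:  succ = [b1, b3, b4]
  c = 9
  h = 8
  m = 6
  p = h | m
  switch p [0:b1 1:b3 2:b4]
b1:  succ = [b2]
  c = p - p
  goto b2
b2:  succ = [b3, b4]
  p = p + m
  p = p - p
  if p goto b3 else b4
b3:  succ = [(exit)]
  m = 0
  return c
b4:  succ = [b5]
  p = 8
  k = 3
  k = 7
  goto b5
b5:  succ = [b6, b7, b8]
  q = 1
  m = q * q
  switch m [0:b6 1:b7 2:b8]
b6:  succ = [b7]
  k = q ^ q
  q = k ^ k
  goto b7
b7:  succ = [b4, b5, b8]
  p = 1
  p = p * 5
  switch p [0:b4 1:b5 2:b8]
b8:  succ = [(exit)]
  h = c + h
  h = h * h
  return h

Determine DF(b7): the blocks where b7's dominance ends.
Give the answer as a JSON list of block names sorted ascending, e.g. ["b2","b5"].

Answer: ["b4", "b5", "b8"]

Working:
idom tree: b1←b0 b2←b1 b3←b0 b4←b0 b5←b4 b6←b5 b7←b5 b8←b5
Join-block Dom:
  b3: preds {b0,b2}: {b0} ∩ {b0,b1,b2} = {b0}; idom=b0
  b4: preds {b0,b2,b7}: {b0} ∩ {b0,b1,b2} ∩ {b0,b4,b5,b7} = {b0}; idom=b0
  b5: preds {b4,b7}: {b0,b4} ∩ {b0,b4,b5,b7} = {b0,b4}; idom=b4
  b7: preds {b5,b6}: {b0,b4,b5} ∩ {b0,b4,b5,b6} = {b0,b4,b5}; idom=b5
  b8: preds {b5,b7}: {b0,b4,b5} ∩ {b0,b4,b5,b7} = {b0,b4,b5}; idom=b5

DF derivation:
  b3←b0: walk · to b0
  b3←b2: walk b2→b1 to b0
  b4←b0: walk · to b0
  b4←b2: walk b2→b1 to b0
  b4←b7: walk b7→b5→b4 to b0
  b5←b4: walk · to b4
  b5←b7: walk b7→b5 to b4
  b7←b5: walk · to b5
  b7←b6: walk b6 to b5
  b8←b5: walk · to b5
  b8←b7: walk b7 to b5
  b0: DF=∅
  b1: DF={b3,b4}
  b2: DF={b3,b4}
  b3: DF=∅
  b4: DF={b4}
  b5: DF={b4,b5}
  b6: DF={b7}
  b7: DF={b4,b5,b8}
  b8: DF=∅

DF(b7) = ["b4", "b5", "b8"]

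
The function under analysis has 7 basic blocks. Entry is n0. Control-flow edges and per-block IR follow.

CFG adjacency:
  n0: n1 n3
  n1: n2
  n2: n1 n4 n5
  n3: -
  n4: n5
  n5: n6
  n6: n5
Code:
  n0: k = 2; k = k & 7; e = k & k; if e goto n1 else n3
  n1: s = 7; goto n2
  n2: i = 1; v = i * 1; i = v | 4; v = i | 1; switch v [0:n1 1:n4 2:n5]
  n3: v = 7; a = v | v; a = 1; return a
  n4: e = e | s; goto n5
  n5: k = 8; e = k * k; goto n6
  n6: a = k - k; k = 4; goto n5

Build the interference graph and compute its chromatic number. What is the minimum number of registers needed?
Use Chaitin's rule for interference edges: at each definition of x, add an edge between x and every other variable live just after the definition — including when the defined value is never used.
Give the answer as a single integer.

Answer: 3

Derivation:
def/use:
  n0: def={e,k} ue=∅
  n1: def={s} ue=∅
  n2: def={i,v} ue=∅
  n3: def={a,v} ue=∅
  n4: def={e} ue={e,s}
  n5: def={e,k} ue=∅
  n6: def={a,k} ue={k}

Liveness:
  live n0: ∅→{e}
  live n1: {e}→{e,s}
  live n2: {e,s}→{e,s}
  live n3: ∅→∅
  live n4: {e,s}→∅
  live n5: ∅→{k}
  live n6: {k}→∅

Interfere edges:
  a — ∅
  e — {i,k,s,v}
  i — {e,s}
  k — {e}
  s — {e,i,v}
  v — {e,s}

Registers:
  {e,i,s} pairwise interfere (3-clique) ⇒ χ ≥ 3
  3-colouring: c0={a,e}  c1={k,s}  c2={i,v}
  χ = 3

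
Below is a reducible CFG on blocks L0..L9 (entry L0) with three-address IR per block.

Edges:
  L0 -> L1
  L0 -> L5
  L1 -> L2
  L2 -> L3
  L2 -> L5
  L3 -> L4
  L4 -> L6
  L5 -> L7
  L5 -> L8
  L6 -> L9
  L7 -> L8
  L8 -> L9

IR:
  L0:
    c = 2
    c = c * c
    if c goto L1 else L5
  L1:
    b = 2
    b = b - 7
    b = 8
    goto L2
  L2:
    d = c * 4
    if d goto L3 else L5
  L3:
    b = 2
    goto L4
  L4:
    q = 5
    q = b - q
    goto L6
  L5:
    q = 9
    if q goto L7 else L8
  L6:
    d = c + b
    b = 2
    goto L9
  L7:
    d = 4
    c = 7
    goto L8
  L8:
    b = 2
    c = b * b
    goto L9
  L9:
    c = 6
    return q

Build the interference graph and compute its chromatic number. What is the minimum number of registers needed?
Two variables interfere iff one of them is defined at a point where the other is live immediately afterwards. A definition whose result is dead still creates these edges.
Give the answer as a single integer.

Answer: 3

Derivation:
def/use:
  L0 def {c} use ∅
  L1 def {b} use ∅
  L2 def {d} use {c}
  L3 def {b} use ∅
  L4 def {q} use {b}
  L5 def {q} use ∅
  L6 def {b,d} use {b,c}
  L7 def {c,d} use ∅
  L8 def {b,c} use ∅
  L9 def {c} use {q}

Live sets:
  L0 li=∅ lo={c}
  L1 li={c} lo={c}
  L2 li={c} lo={c}
  L3 li={c} lo={b,c}
  L4 li={b,c} lo={b,c,q}
  L5 li=∅ lo={q}
  L6 li={b,c,q} lo={q}
  L7 li={q} lo={q}
  L8 li={q} lo={q}
  L9 li={q} lo=∅

Interference:
  b↔{c,q}
  c↔{b,d,q}
  d↔{c,q}
  q↔{b,c,d}

Colouring:
  {b,c,q} pairwise interfere (3-clique) ⇒ χ ≥ 3
  assign b→c2 c→c0 d→c2 q→c1 — no edge inside a register ⇒ χ ≤ 3
  χ = 3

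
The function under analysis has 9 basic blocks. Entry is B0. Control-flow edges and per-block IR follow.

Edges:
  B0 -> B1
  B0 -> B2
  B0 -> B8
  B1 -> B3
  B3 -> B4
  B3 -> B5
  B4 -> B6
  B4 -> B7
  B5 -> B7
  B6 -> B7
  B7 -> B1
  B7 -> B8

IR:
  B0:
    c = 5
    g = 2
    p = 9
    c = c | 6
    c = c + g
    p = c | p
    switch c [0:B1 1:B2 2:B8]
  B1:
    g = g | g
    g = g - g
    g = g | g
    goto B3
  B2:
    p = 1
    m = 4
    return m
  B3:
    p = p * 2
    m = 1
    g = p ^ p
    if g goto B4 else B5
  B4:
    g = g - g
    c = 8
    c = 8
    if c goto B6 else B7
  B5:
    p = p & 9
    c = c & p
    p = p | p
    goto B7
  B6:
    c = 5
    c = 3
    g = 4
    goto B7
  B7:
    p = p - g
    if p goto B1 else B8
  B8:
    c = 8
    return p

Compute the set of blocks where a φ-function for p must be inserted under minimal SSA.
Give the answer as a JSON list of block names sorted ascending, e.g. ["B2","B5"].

Answer: ["B1", "B7", "B8"]

Working:
idom tree: B1←B0 B2←B0 B3←B1 B4←B3 B5←B3 B6←B4 B7←B3 B8←B0
Join-block Dom:
  B1: preds {B0,B7}: {B0} ∩ {B0,B1,B3,B7} = {B0}; idom=B0
  B7: preds {B4,B5,B6}: {B0,B1,B3,B4} ∩ {B0,B1,B3,B5} ∩ {B0,B1,B3,B4,B6} = {B0,B1,B3}; idom=B3
  B8: preds {B0,B7}: {B0} ∩ {B0,B1,B3,B7} = {B0}; idom=B0

DF derivation:
  join B1 pred B0: · stop@B0
  join B1 pred B7: B7→B3→B1 stop@B0
  join B7 pred B4: B4 stop@B3
  join B7 pred B5: B5 stop@B3
  join B7 pred B6: B6→B4 stop@B3
  join B8 pred B0: · stop@B0
  join B8 pred B7: B7→B3→B1 stop@B0
  B0 → ∅
  B1 → {B1,B8}
  B2 → ∅
  B3 → {B1,B8}
  B4 → {B7}
  B5 → {B7}
  B6 → {B7}
  B7 → {B1,B8}
  B8 → ∅

φ for p: defs {B0,B2,B3,B5,B7}
  DF⁺ = {B1,B7,B8}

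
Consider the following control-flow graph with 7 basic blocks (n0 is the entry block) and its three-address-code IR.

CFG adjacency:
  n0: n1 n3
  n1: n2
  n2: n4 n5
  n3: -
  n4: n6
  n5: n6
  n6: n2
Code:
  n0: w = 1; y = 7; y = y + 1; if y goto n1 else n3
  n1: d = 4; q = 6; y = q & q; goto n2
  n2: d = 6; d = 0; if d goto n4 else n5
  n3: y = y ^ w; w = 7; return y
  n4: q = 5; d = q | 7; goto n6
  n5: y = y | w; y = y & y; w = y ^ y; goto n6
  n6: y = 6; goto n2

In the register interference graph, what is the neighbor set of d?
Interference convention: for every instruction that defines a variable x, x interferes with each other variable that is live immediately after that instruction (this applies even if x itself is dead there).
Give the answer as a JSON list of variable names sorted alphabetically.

Answer: ["w", "y"]

Analysis:
Block summaries:
  n0: {w,y} / ∅
  n1: {d,q,y} / ∅
  n2: {d} / ∅
  n3: {w,y} / {w,y}
  n4: {d,q} / ∅
  n5: {w,y} / {w,y}
  n6: {y} / ∅

Live sets:
  n0: in=∅ out={w,y}
  n1: in={w} out={w,y}
  n2: in={w,y} out={w,y}
  n3: in={w,y} out=∅
  n4: in={w} out={w}
  n5: in={w,y} out={w}
  n6: in={w} out={w,y}

Conflict graph:
  d — {w,y}
  q — {w}
  w — {d,q,y}
  y — {d,w}

N(d) = ["w", "y"]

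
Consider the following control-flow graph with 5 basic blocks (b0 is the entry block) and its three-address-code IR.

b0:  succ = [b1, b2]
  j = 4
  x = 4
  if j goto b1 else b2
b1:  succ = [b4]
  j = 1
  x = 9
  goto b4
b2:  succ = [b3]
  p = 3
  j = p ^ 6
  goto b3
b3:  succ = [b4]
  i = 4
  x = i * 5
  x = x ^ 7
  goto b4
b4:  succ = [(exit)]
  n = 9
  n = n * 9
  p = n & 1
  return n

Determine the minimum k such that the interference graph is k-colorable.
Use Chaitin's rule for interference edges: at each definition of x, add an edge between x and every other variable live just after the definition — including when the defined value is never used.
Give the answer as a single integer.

Answer: 2

Analysis:
def/use:
  b0 def {j,x} use ∅
  b1 def {j,x} use ∅
  b2 def {j,p} use ∅
  b3 def {i,x} use ∅
  b4 def {n,p} use ∅

Liveness:
  b0 li=∅ lo=∅
  b1 li=∅ lo=∅
  b2 li=∅ lo=∅
  b3 li=∅ lo=∅
  b4 li=∅ lo=∅

Interference:
  i — ∅
  j — {x}
  n — {p}
  p — {n}
  x — {j}

Registers:
  clique {j,x} ⇒ need ≥ 2
  2-colouring: c0={i,j,n}  c1={p,x}
  χ = 2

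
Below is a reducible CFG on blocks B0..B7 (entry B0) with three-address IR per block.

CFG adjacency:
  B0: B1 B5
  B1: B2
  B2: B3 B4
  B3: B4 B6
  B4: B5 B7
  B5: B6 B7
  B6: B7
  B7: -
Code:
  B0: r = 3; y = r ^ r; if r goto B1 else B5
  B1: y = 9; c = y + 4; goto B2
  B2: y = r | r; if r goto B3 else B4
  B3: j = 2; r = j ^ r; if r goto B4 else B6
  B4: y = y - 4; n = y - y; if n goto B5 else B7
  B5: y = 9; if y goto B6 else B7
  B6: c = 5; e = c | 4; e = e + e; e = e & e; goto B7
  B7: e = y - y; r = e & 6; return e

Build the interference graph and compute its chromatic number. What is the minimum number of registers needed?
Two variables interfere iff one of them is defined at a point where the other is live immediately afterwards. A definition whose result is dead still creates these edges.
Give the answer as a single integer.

Per-block:
  B0: def={r,y} ue=∅
  B1: def={c,y} ue=∅
  B2: def={y} ue={r}
  B3: def={j,r} ue={r}
  B4: def={n,y} ue={y}
  B5: def={y} ue=∅
  B6: def={c,e} ue=∅
  B7: def={e,r} ue={y}

Liveness:
  B0: in=∅ out={r}
  B1: in={r} out={r}
  B2: in={r} out={r,y}
  B3: in={r,y} out={y}
  B4: in={y} out={y}
  B5: in=∅ out={y}
  B6: in={y} out={y}
  B7: in={y} out=∅

Interference:
  c: {r,y}
  e: {r,y}
  j: {r,y}
  n: {y}
  r: {c,e,j,y}
  y: {c,e,j,n,r}

Registers:
  {c,r,y} pairwise interfere (3-clique) ⇒ χ ≥ 3
  assign c→c2 e→c2 j→c2 n→c1 r→c1 y→c0 — no edge inside a register ⇒ χ ≤ 3
  χ = 3

Answer: 3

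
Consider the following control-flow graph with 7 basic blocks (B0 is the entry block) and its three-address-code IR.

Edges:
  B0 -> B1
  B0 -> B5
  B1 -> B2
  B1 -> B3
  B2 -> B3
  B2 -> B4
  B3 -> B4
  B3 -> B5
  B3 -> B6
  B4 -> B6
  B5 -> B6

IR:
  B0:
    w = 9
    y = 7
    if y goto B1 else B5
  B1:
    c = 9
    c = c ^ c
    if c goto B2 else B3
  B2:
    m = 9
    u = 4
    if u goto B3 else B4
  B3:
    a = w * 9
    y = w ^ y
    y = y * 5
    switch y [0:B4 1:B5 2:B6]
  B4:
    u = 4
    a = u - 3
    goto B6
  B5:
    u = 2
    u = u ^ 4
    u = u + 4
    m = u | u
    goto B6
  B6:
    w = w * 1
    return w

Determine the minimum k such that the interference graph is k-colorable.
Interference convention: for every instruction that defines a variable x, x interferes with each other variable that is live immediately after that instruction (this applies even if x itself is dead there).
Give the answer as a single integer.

def/use:
  B0 def {w,y} use ∅
  B1 def {c} use ∅
  B2 def {m,u} use ∅
  B3 def {a,y} use {w,y}
  B4 def {a,u} use ∅
  B5 def {m,u} use ∅
  B6 def {w} use {w}

Live sets:
  live B0: ∅→{w,y}
  live B1: {w,y}→{w,y}
  live B2: {w,y}→{w,y}
  live B3: {w,y}→{w}
  live B4: {w}→{w}
  live B5: {w}→{w}
  live B6: {w}→∅

Conflict graph:
  a↔{w,y}
  c↔{w,y}
  m↔{w,y}
  u↔{w,y}
  w↔{a,c,m,u,y}
  y↔{a,c,m,u,w}

Chromatic number:
  {a,w,y} pairwise interfere (3-clique) ⇒ χ ≥ 3
  assign a→r2 c→r2 m→r2 u→r2 w→r0 y→r1 — no edge inside a register ⇒ χ ≤ 3
  χ = 3

Answer: 3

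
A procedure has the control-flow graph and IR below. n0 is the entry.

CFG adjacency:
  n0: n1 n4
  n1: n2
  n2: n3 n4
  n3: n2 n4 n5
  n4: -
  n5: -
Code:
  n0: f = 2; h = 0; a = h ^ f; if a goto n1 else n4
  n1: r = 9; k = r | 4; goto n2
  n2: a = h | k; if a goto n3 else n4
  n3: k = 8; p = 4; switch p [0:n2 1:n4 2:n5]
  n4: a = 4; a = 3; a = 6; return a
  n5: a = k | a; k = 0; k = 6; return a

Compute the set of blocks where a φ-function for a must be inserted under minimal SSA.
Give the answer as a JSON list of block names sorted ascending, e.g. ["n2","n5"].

Answer: ["n2", "n4"]

Derivation:
idom tree: n1←n0 n2←n1 n3←n2 n4←n0 n5←n3
Join-block Dom:
  n2: preds {n1,n3}: {n0,n1} ∩ {n0,n1,n2,n3} = {n0,n1}; idom=n1
  n4: preds {n0,n2,n3}: {n0} ∩ {n0,n1,n2} ∩ {n0,n1,n2,n3} = {n0}; idom=n0

DF walk-up:
  n2←n1: walk · to n1
  n2←n3: walk n3→n2 to n1
  n4←n0: walk · to n0
  n4←n2: walk n2→n1 to n0
  n4←n3: walk n3→n2→n1 to n0
  n0 → ∅
  n1 → {n4}
  n2 → {n2,n4}
  n3 → {n2,n4}
  n4 → ∅
  n5 → ∅

φ for a: defs {n0,n2,n4,n5}
  DF⁺ = {n2,n4}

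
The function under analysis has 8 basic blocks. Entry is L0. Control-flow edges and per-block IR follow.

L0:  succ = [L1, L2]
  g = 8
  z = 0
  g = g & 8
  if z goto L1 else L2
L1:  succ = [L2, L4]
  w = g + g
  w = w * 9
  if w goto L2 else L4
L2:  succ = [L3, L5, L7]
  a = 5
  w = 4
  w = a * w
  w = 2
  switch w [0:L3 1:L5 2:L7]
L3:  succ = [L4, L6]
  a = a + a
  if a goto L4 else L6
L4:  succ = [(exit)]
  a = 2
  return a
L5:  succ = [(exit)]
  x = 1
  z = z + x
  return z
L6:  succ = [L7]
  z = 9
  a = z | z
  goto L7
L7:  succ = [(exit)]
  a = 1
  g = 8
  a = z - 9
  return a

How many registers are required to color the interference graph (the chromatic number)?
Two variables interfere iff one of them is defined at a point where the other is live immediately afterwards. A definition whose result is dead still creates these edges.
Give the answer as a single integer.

Answer: 3

Working:
Block summaries:
  L0: {g,z} / ∅
  L1: {w} / {g}
  L2: {a,w} / ∅
  L3: {a} / {a}
  L4: {a} / ∅
  L5: {x,z} / {z}
  L6: {a,z} / ∅
  L7: {a,g} / {z}

Live sets:
  L0: in=∅ out={g,z}
  L1: in={g,z} out={z}
  L2: in={z} out={a,z}
  L3: in={a} out=∅
  L4: in=∅ out=∅
  L5: in={z} out=∅
  L6: in=∅ out={z}
  L7: in={z} out=∅

Interference:
  a: {w,z}
  g: {z}
  w: {a,z}
  x: {z}
  z: {a,g,w,x}

Registers:
  lower bound: {a,w,z} mutually conflict ⇒ χ ≥ 3
  assign a→c1 g→c1 w→c2 x→c1 z→c0 — no edge inside a register ⇒ χ ≤ 3
  χ = 3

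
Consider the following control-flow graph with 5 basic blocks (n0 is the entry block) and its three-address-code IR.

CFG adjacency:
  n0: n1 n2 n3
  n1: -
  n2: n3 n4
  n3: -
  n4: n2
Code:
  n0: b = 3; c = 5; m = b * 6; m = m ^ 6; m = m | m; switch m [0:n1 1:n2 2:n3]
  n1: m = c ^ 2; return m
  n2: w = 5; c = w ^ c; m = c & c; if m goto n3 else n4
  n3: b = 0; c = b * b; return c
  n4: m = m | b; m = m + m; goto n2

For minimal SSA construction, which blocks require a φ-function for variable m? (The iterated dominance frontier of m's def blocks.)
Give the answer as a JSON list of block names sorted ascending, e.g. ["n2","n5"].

Answer: ["n2", "n3"]

Derivation:
idom tree: n1←n0 n2←n0 n3←n0 n4←n2
Dom at joins:
  n2: preds {n0,n4}: {n0} ∩ {n0,n2,n4} = {n0}; idom=n0
  n3: preds {n0,n2}: {n0} ∩ {n0,n2} = {n0}; idom=n0

DF derivation:
  n2←n0: walk · to n0
  n2←n4: walk n4→n2 to n0
  n3←n0: walk · to n0
  n3←n2: walk n2 to n0
  n0 → ∅
  n1 → ∅
  n2 → {n2,n3}
  n3 → ∅
  n4 → {n2}

φ for m: defs {n0,n1,n2,n4}
  DF⁺ = {n2,n3}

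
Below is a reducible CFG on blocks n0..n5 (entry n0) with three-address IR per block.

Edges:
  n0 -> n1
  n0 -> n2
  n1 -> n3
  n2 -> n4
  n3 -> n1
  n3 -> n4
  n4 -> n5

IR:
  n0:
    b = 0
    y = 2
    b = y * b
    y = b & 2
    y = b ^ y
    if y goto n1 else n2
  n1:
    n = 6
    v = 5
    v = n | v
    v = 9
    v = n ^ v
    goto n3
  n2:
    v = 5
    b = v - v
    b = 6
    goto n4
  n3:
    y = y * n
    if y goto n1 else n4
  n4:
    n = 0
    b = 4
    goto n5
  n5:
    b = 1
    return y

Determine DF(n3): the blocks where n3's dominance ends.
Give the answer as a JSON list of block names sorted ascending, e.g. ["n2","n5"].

Answer: ["n1", "n4"]

Analysis:
idom tree: n1←n0 n2←n0 n3←n1 n4←n0 n5←n4
Dom at joins:
  n1: preds {n0,n3}: {n0} ∩ {n0,n1,n3} = {n0}; idom=n0
  n4: preds {n2,n3}: {n0,n2} ∩ {n0,n1,n3} = {n0}; idom=n0

DF walk-up:
  n1←n0: walk · to n0
  n1←n3: walk n3→n1 to n0
  n4←n2: walk n2 to n0
  n4←n3: walk n3→n1 to n0
  DF(n0)=∅
  DF(n1)={n1,n4}
  DF(n2)={n4}
  DF(n3)={n1,n4}
  DF(n4)=∅
  DF(n5)=∅

DF(n3) = ["n1", "n4"]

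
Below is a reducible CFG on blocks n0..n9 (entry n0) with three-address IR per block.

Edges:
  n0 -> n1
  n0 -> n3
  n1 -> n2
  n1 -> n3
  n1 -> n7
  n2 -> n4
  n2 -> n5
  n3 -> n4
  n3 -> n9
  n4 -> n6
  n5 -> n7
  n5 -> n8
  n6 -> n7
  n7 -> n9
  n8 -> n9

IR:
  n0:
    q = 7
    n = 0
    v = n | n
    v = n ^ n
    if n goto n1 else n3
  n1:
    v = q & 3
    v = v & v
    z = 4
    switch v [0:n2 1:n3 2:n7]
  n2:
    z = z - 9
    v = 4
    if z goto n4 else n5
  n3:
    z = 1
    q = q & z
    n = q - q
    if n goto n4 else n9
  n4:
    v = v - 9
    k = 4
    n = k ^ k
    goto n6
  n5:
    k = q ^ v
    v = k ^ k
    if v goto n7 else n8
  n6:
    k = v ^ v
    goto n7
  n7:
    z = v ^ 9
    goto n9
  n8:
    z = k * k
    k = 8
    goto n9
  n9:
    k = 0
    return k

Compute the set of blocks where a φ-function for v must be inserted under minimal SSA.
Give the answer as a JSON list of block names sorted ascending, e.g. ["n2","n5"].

Answer: ["n3", "n4", "n7", "n9"]

Working:
idom tree: n1←n0 n2←n1 n3←n0 n4←n0 n5←n2 n6←n4 n7←n0 n8←n5 n9←n0
Dom∩ at merges:
  n3: preds {n0,n1}: {n0} ∩ {n0,n1} = {n0}; idom=n0
  n4: preds {n2,n3}: {n0,n1,n2} ∩ {n0,n3} = {n0}; idom=n0
  n7: preds {n1,n5,n6}: {n0,n1} ∩ {n0,n1,n2,n5} ∩ {n0,n4,n6} = {n0}; idom=n0
  n9: preds {n3,n7,n8}: {n0,n3} ∩ {n0,n7} ∩ {n0,n1,n2,n5,n8} = {n0}; idom=n0

DF walk-up:
  join n3 pred n0: · stop@n0
  join n3 pred n1: n1 stop@n0
  join n4 pred n2: n2→n1 stop@n0
  join n4 pred n3: n3 stop@n0
  join n7 pred n1: n1 stop@n0
  join n7 pred n5: n5→n2→n1 stop@n0
  join n7 pred n6: n6→n4 stop@n0
  join n9 pred n3: n3 stop@n0
  join n9 pred n7: n7 stop@n0
  join n9 pred n8: n8→n5→n2→n1 stop@n0
  DF(n0)=∅
  DF(n1)={n3,n4,n7,n9}
  DF(n2)={n4,n7,n9}
  DF(n3)={n4,n9}
  DF(n4)={n7}
  DF(n5)={n7,n9}
  DF(n6)={n7}
  DF(n7)={n9}
  DF(n8)={n9}
  DF(n9)=∅

φ for v: defs {n0,n1,n2,n4,n5}
  DF⁺ = {n3,n4,n7,n9}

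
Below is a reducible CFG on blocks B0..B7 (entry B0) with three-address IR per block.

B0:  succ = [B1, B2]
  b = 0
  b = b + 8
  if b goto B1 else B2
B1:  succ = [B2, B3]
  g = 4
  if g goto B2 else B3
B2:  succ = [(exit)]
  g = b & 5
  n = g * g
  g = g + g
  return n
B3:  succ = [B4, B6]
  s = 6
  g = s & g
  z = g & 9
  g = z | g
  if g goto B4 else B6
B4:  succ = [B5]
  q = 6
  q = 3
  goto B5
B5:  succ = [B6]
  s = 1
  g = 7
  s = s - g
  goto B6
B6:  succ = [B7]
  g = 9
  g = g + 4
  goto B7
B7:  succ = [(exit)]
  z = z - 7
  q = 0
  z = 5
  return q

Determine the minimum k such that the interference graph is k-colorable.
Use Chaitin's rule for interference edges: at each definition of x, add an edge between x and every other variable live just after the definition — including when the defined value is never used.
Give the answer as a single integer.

Block summaries:
  B0: {b} / ∅
  B1: {g} / ∅
  B2: {g,n} / {b}
  B3: {g,s,z} / {g}
  B4: {q} / ∅
  B5: {g,s} / ∅
  B6: {g} / ∅
  B7: {q,z} / {z}

Liveness:
  B0 li=∅ lo={b}
  B1 li={b} lo={b,g}
  B2 li={b} lo=∅
  B3 li={g} lo={z}
  B4 li={z} lo={z}
  B5 li={z} lo={z}
  B6 li={z} lo={z}
  B7 li={z} lo=∅

Interfere edges:
  b: {g}
  g: {b,n,s,z}
  n: {g}
  q: {z}
  s: {g,z}
  z: {g,q,s}

Registers:
  clique {g,s,z} ⇒ need ≥ 3
  assign b→R1 g→R0 n→R1 q→R0 s→R2 z→R1 — no edge inside a register ⇒ χ ≤ 3
  χ = 3

Answer: 3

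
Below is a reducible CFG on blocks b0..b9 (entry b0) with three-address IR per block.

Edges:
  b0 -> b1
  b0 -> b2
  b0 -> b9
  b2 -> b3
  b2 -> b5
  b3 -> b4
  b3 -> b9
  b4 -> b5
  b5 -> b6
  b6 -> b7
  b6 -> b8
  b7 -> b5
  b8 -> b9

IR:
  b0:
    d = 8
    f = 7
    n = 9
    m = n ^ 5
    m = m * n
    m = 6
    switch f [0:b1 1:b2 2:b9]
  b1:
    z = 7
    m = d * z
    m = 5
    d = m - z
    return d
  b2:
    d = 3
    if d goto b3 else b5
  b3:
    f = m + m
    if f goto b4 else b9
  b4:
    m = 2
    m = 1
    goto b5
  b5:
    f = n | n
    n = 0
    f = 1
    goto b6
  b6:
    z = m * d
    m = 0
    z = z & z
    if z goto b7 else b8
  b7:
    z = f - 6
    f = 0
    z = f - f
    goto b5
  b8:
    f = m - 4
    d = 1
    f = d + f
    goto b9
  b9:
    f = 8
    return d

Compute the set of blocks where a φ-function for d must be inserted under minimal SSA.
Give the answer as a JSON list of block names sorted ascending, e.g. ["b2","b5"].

Answer: ["b9"]

Analysis:
idom tree: b1←b0 b2←b0 b3←b2 b4←b3 b5←b2 b6←b5 b7←b6 b8←b6 b9←b0
Join-block Dom:
  b5: preds {b2,b4,b7}: {b0,b2} ∩ {b0,b2,b3,b4} ∩ {b0,b2,b5,b6,b7} = {b0,b2}; idom=b2
  b9: preds {b0,b3,b8}: {b0} ∩ {b0,b2,b3} ∩ {b0,b2,b5,b6,b8} = {b0}; idom=b0

Frontier:
  b5←b2: walk · to b2
  b5←b4: walk b4→b3 to b2
  b5←b7: walk b7→b6→b5 to b2
  b9←b0: walk · to b0
  b9←b3: walk b3→b2 to b0
  b9←b8: walk b8→b6→b5→b2 to b0
  b0 → ∅
  b1 → ∅
  b2 → {b9}
  b3 → {b5,b9}
  b4 → {b5}
  b5 → {b5,b9}
  b6 → {b5,b9}
  b7 → {b5}
  b8 → {b9}
  b9 → ∅

φ for d: defs {b0,b1,b2,b8}
  DF⁺ = {b9}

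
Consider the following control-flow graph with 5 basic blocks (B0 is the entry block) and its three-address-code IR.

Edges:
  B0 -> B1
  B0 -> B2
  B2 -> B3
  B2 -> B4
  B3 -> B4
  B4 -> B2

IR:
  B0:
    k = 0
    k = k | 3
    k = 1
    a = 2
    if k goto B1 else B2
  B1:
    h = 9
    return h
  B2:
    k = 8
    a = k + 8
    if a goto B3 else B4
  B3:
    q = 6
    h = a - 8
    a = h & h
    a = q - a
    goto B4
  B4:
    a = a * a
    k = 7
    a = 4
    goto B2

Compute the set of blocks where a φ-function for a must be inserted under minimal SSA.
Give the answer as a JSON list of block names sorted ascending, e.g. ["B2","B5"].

Answer: ["B2", "B4"]

Derivation:
idom tree: B1←B0 B2←B0 B3←B2 B4←B2
Dom at joins:
  B2: preds {B0,B4}: {B0} ∩ {B0,B2,B4} = {B0}; idom=B0
  B4: preds {B2,B3}: {B0,B2} ∩ {B0,B2,B3} = {B0,B2}; idom=B2

DF walk-up:
  B2←B0: walk · to B0
  B2←B4: walk B4→B2 to B0
  B4←B2: walk · to B2
  B4←B3: walk B3 to B2
  B0: DF=∅
  B1: DF=∅
  B2: DF={B2}
  B3: DF={B4}
  B4: DF={B2}

φ for a: defs {B0,B2,B3,B4}
  DF⁺ = {B2,B4}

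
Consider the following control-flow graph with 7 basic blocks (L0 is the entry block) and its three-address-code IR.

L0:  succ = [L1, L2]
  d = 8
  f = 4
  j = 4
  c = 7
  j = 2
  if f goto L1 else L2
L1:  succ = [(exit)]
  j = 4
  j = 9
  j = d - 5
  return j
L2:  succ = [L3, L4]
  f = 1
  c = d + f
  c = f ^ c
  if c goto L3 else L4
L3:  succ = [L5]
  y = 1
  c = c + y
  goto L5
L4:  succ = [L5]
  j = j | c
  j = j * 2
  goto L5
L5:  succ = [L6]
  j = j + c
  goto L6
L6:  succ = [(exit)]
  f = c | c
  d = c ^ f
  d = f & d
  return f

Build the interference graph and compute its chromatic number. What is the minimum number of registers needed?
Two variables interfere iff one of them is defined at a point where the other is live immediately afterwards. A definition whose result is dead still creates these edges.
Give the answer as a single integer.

Answer: 4

Working:
Per-block:
  L0: {c,d,f,j} / ∅
  L1: {j} / {d}
  L2: {c,f} / {d}
  L3: {c,y} / {c}
  L4: {j} / {c,j}
  L5: {j} / {c,j}
  L6: {d,f} / {c}

Backward fixpoint:
  L0 li=∅ lo={d,j}
  L1 li={d} lo=∅
  L2 li={d,j} lo={c,j}
  L3 li={c,j} lo={c,j}
  L4 li={c,j} lo={c,j}
  L5 li={c,j} lo={c}
  L6 li={c} lo=∅

Interference:
  c↔{d,f,j,y}
  d↔{c,f,j}
  f↔{c,d,j}
  j↔{c,d,f,y}
  y↔{c,j}

Chromatic number:
  lower bound: {c,d,f,j} mutually conflict ⇒ χ ≥ 4
  assign c→R0 d→R2 f→R3 j→R1 y→R2 — no edge inside a register ⇒ χ ≤ 4
  χ = 4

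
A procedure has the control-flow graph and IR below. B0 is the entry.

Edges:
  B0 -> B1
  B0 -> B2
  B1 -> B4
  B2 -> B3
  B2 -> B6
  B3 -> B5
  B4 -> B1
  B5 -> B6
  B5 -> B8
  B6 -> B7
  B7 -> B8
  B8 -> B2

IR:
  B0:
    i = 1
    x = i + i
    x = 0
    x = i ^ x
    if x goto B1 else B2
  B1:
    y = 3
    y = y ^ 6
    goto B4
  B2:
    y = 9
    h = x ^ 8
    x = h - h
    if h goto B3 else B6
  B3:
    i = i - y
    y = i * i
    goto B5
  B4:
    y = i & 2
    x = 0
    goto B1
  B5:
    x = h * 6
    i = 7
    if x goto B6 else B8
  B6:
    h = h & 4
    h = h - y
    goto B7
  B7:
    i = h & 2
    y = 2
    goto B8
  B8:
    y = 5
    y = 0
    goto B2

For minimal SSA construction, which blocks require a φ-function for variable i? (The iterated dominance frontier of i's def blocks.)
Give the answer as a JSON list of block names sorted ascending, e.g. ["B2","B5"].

Answer: ["B2", "B6", "B8"]

Working:
idom tree: B1←B0 B2←B0 B3←B2 B4←B1 B5←B3 B6←B2 B7←B6 B8←B2
Dom∩ at merges:
  B1: preds {B0,B4}: {B0} ∩ {B0,B1,B4} = {B0}; idom=B0
  B2: preds {B0,B8}: {B0} ∩ {B0,B2,B8} = {B0}; idom=B0
  B6: preds {B2,B5}: {B0,B2} ∩ {B0,B2,B3,B5} = {B0,B2}; idom=B2
  B8: preds {B5,B7}: {B0,B2,B3,B5} ∩ {B0,B2,B6,B7} = {B0,B2}; idom=B2

DF derivation:
  B1←B0: walk · to B0
  B1←B4: walk B4→B1 to B0
  B2←B0: walk · to B0
  B2←B8: walk B8→B2 to B0
  B6←B2: walk · to B2
  B6←B5: walk B5→B3 to B2
  B8←B5: walk B5→B3 to B2
  B8←B7: walk B7→B6 to B2
  DF(B0)=∅
  DF(B1)={B1}
  DF(B2)={B2}
  DF(B3)={B6,B8}
  DF(B4)={B1}
  DF(B5)={B6,B8}
  DF(B6)={B8}
  DF(B7)={B8}
  DF(B8)={B2}

φ for i: defs {B0,B3,B5,B7}
  DF⁺ = {B2,B6,B8}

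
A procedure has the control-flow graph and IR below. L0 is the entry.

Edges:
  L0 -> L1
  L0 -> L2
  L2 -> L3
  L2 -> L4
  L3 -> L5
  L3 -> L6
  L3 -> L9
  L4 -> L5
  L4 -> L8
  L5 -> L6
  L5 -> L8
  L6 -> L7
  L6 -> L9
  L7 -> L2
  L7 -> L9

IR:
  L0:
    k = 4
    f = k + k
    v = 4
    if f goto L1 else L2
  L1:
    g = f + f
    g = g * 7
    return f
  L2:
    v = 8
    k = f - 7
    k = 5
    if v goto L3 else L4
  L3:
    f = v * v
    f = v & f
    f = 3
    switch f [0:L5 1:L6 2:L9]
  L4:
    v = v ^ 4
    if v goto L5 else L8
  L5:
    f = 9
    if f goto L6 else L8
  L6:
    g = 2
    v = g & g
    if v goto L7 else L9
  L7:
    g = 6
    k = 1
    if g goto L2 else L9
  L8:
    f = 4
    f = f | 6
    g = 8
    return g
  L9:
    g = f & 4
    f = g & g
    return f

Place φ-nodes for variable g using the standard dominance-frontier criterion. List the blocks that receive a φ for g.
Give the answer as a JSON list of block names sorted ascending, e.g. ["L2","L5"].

Answer: ["L2", "L9"]

Analysis:
idom tree: L1←L0 L2←L0 L3←L2 L4←L2 L5←L2 L6←L2 L7←L6 L8←L2 L9←L2
Dom∩ at merges:
  L2: preds {L0,L7}: {L0} ∩ {L0,L2,L6,L7} = {L0}; idom=L0
  L5: preds {L3,L4}: {L0,L2,L3} ∩ {L0,L2,L4} = {L0,L2}; idom=L2
  L6: preds {L3,L5}: {L0,L2,L3} ∩ {L0,L2,L5} = {L0,L2}; idom=L2
  L8: preds {L4,L5}: {L0,L2,L4} ∩ {L0,L2,L5} = {L0,L2}; idom=L2
  L9: preds {L3,L6,L7}: {L0,L2,L3} ∩ {L0,L2,L6} ∩ {L0,L2,L6,L7} = {L0,L2}; idom=L2

Frontier:
  L2←L0: walk · to L0
  L2←L7: walk L7→L6→L2 to L0
  L5←L3: walk L3 to L2
  L5←L4: walk L4 to L2
  L6←L3: walk L3 to L2
  L6←L5: walk L5 to L2
  L8←L4: walk L4 to L2
  L8←L5: walk L5 to L2
  L9←L3: walk L3 to L2
  L9←L6: walk L6 to L2
  L9←L7: walk L7→L6 to L2
  L0: DF=∅
  L1: DF=∅
  L2: DF={L2}
  L3: DF={L5,L6,L9}
  L4: DF={L5,L8}
  L5: DF={L6,L8}
  L6: DF={L2,L9}
  L7: DF={L2,L9}
  L8: DF=∅
  L9: DF=∅

φ for g: defs {L1,L6,L7,L8,L9}
  DF⁺ = {L2,L9}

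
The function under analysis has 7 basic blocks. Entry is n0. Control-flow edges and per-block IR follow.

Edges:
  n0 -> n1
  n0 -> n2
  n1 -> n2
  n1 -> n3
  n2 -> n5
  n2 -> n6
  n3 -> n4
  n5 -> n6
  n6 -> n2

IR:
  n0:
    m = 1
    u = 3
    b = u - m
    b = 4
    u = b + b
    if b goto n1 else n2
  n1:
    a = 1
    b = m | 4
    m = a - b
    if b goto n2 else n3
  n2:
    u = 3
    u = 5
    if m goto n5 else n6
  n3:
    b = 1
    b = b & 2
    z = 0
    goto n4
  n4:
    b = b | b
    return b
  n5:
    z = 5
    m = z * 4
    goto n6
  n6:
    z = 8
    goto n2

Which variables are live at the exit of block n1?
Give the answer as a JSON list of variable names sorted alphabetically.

Answer: ["m"]

Working:
Block summaries:
  n0: def={b,m,u} ue=∅
  n1: def={a,b,m} ue={m}
  n2: def={u} ue={m}
  n3: def={b,z} ue=∅
  n4: def={b} ue={b}
  n5: def={m,z} ue=∅
  n6: def={z} ue=∅

Backward fixpoint:
  n0 li=∅ lo={m}
  n1 li={m} lo={m}
  n2 li={m} lo={m}
  n3 li=∅ lo={b}
  n4 li={b} lo=∅
  n5 li=∅ lo={m}
  n6 li={m} lo={m}

live-out(n1) = ["m"]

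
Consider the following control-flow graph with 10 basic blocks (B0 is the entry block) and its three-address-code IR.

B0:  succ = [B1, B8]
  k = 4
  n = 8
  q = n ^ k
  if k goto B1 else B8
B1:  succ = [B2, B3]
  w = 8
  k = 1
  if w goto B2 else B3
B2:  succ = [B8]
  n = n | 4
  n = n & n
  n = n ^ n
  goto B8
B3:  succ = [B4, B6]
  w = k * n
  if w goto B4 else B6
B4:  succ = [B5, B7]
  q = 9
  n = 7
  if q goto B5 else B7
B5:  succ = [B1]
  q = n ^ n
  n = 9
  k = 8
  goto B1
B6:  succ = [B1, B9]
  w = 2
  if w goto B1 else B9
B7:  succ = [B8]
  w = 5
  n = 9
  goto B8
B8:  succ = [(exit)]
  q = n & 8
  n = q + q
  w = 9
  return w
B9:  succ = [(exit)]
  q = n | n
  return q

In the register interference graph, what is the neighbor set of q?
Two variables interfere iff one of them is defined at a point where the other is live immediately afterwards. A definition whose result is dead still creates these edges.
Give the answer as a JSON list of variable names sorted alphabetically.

Block summaries:
  B0: def={k,n,q} ue=∅
  B1: def={k,w} ue=∅
  B2: def={n} ue={n}
  B3: def={w} ue={k,n}
  B4: def={n,q} ue=∅
  B5: def={k,n,q} ue={n}
  B6: def={w} ue=∅
  B7: def={n,w} ue=∅
  B8: def={n,q,w} ue={n}
  B9: def={q} ue={n}

Live sets:
  B0: in=∅ out={n}
  B1: in={n} out={k,n}
  B2: in={n} out={n}
  B3: in={k,n} out={n}
  B4: in=∅ out={n}
  B5: in={n} out={n}
  B6: in={n} out={n}
  B7: in=∅ out={n}
  B8: in={n} out=∅
  B9: in={n} out=∅

Interference:
  k — {n,q,w}
  n — {k,q,w}
  q — {k,n}
  w — {k,n}

N(q) = ["k", "n"]

Answer: ["k", "n"]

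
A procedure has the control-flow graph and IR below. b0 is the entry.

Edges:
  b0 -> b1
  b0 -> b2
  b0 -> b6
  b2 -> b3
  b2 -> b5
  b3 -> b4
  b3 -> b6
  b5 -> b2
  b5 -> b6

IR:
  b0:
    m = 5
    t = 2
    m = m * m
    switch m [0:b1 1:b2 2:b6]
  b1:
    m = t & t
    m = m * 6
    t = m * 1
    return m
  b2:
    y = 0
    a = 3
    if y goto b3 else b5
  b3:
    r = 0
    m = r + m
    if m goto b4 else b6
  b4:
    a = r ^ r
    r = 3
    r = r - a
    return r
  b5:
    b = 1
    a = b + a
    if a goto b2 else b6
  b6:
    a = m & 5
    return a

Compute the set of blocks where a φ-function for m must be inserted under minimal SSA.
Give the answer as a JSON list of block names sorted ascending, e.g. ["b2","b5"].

idom tree: b1←b0 b2←b0 b3←b2 b4←b3 b5←b2 b6←b0
Join-block Dom:
  b2: preds {b0,b5}: {b0} ∩ {b0,b2,b5} = {b0}; idom=b0
  b6: preds {b0,b3,b5}: {b0} ∩ {b0,b2,b3} ∩ {b0,b2,b5} = {b0}; idom=b0

DF walk-up:
  b2←b0: walk · to b0
  b2←b5: walk b5→b2 to b0
  b6←b0: walk · to b0
  b6←b3: walk b3→b2 to b0
  b6←b5: walk b5→b2 to b0
  DF(b0)=∅
  DF(b1)=∅
  DF(b2)={b2,b6}
  DF(b3)={b6}
  DF(b4)=∅
  DF(b5)={b2,b6}
  DF(b6)=∅

φ for m: defs {b0,b1,b3}
  DF⁺ = {b6}

Answer: ["b6"]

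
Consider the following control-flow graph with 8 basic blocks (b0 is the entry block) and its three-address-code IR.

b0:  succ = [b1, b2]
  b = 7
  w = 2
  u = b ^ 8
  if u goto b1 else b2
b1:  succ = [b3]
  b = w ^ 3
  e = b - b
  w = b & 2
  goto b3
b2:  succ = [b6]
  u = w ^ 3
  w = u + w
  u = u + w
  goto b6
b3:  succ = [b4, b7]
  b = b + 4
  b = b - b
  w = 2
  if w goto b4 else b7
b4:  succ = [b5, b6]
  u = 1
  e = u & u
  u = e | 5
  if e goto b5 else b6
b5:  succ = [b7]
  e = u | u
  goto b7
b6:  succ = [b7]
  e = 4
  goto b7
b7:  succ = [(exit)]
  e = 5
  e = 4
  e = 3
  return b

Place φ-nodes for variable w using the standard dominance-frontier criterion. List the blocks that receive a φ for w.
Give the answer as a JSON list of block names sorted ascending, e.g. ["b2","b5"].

Answer: ["b6", "b7"]

Analysis:
idom tree: b1←b0 b2←b0 b3←b1 b4←b3 b5←b4 b6←b0 b7←b0
Dom at joins:
  b6: preds {b2,b4}: {b0,b2} ∩ {b0,b1,b3,b4} = {b0}; idom=b0
  b7: preds {b3,b5,b6}: {b0,b1,b3} ∩ {b0,b1,b3,b4,b5} ∩ {b0,b6} = {b0}; idom=b0

DF walk-up:
  b6←b2: walk b2 to b0
  b6←b4: walk b4→b3→b1 to b0
  b7←b3: walk b3→b1 to b0
  b7←b5: walk b5→b4→b3→b1 to b0
  b7←b6: walk b6 to b0
  b0: DF=∅
  b1: DF={b6,b7}
  b2: DF={b6}
  b3: DF={b6,b7}
  b4: DF={b6,b7}
  b5: DF={b7}
  b6: DF={b7}
  b7: DF=∅

φ for w: defs {b0,b1,b2,b3}
  DF⁺ = {b6,b7}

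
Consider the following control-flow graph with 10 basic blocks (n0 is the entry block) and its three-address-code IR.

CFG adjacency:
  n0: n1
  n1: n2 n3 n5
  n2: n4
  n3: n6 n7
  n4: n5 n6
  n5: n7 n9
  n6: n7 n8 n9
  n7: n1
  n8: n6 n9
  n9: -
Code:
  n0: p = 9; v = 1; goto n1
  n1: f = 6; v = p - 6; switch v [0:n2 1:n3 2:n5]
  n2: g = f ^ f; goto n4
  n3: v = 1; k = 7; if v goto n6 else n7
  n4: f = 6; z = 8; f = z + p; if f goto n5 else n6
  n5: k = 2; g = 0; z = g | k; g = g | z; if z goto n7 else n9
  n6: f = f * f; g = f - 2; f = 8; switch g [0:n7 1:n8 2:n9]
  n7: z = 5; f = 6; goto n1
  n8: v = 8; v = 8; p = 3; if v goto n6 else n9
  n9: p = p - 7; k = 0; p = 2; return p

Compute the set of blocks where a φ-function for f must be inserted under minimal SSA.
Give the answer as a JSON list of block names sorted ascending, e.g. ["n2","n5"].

idom tree: n1←n0 n2←n1 n3←n1 n4←n2 n5←n1 n6←n1 n7←n1 n8←n6 n9←n1
Dom at joins:
  n1: preds {n0,n7}: {n0} ∩ {n0,n1,n7} = {n0}; idom=n0
  n5: preds {n1,n4}: {n0,n1} ∩ {n0,n1,n2,n4} = {n0,n1}; idom=n1
  n6: preds {n3,n4,n8}: {n0,n1,n3} ∩ {n0,n1,n2,n4} ∩ {n0,n1,n6,n8} = {n0,n1}; idom=n1
  n7: preds {n3,n5,n6}: {n0,n1,n3} ∩ {n0,n1,n5} ∩ {n0,n1,n6} = {n0,n1}; idom=n1
  n9: preds {n5,n6,n8}: {n0,n1,n5} ∩ {n0,n1,n6} ∩ {n0,n1,n6,n8} = {n0,n1}; idom=n1

DF walk-up:
  join n1 pred n0: · stop@n0
  join n1 pred n7: n7→n1 stop@n0
  join n5 pred n1: · stop@n1
  join n5 pred n4: n4→n2 stop@n1
  join n6 pred n3: n3 stop@n1
  join n6 pred n4: n4→n2 stop@n1
  join n6 pred n8: n8→n6 stop@n1
  join n7 pred n3: n3 stop@n1
  join n7 pred n5: n5 stop@n1
  join n7 pred n6: n6 stop@n1
  join n9 pred n5: n5 stop@n1
  join n9 pred n6: n6 stop@n1
  join n9 pred n8: n8→n6 stop@n1
  n0 → ∅
  n1 → {n1}
  n2 → {n5,n6}
  n3 → {n6,n7}
  n4 → {n5,n6}
  n5 → {n7,n9}
  n6 → {n6,n7,n9}
  n7 → {n1}
  n8 → {n6,n9}
  n9 → ∅

φ for f: defs {n1,n4,n6,n7}
  DF⁺ = {n1,n5,n6,n7,n9}

Answer: ["n1", "n5", "n6", "n7", "n9"]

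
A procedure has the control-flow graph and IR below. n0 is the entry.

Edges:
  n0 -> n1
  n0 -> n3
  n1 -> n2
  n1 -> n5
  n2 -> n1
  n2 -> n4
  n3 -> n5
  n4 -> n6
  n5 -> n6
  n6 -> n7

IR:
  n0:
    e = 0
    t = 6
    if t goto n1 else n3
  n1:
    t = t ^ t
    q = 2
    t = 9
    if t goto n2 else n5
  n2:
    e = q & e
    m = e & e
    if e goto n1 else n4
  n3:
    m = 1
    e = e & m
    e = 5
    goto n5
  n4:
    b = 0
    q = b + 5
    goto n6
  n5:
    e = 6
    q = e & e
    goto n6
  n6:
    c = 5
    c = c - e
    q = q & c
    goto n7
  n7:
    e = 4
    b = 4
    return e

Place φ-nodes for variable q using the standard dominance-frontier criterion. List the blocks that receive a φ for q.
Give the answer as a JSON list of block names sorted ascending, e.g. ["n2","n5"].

idom tree: n1←n0 n2←n1 n3←n0 n4←n2 n5←n0 n6←n0 n7←n6
Dom∩ at merges:
  n1: preds {n0,n2}: {n0} ∩ {n0,n1,n2} = {n0}; idom=n0
  n5: preds {n1,n3}: {n0,n1} ∩ {n0,n3} = {n0}; idom=n0
  n6: preds {n4,n5}: {n0,n1,n2,n4} ∩ {n0,n5} = {n0}; idom=n0

DF derivation:
  n1←n0: walk · to n0
  n1←n2: walk n2→n1 to n0
  n5←n1: walk n1 to n0
  n5←n3: walk n3 to n0
  n6←n4: walk n4→n2→n1 to n0
  n6←n5: walk n5 to n0
  n0: DF=∅
  n1: DF={n1,n5,n6}
  n2: DF={n1,n6}
  n3: DF={n5}
  n4: DF={n6}
  n5: DF={n6}
  n6: DF=∅
  n7: DF=∅

φ for q: defs {n1,n4,n5,n6}
  DF⁺ = {n1,n5,n6}

Answer: ["n1", "n5", "n6"]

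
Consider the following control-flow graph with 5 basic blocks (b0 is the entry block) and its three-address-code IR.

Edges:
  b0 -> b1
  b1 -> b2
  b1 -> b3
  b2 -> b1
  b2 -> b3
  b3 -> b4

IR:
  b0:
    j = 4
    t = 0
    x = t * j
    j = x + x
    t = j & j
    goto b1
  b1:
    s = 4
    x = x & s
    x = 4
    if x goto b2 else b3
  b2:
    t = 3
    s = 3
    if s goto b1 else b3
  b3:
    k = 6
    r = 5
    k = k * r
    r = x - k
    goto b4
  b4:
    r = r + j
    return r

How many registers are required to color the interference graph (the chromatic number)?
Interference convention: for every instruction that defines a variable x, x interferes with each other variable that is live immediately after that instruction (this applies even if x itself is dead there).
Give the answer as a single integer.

Block summaries:
  b0 def {j,t,x} use ∅
  b1 def {s,x} use {x}
  b2 def {s,t} use ∅
  b3 def {k,r} use {x}
  b4 def {r} use {j,r}

Backward fixpoint:
  b0 li=∅ lo={j,x}
  b1 li={j,x} lo={j,x}
  b2 li={j,x} lo={j,x}
  b3 li={j,x} lo={j,r}
  b4 li={j,r} lo=∅

Conflict graph:
  j: {k,r,s,t,x}
  k: {j,r,x}
  r: {j,k,x}
  s: {j,x}
  t: {j,x}
  x: {j,k,r,s,t}

Chromatic number:
  clique {j,k,r,x} ⇒ need ≥ 4
  4-colouring: c0={j}  c1={x}  c2={k,s,t}  c3={r}
  χ = 4

Answer: 4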